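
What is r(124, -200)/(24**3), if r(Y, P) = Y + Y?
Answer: 31/1728 ≈ 0.017940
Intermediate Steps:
r(Y, P) = 2*Y
r(124, -200)/(24**3) = (2*124)/(24**3) = 248/13824 = 248*(1/13824) = 31/1728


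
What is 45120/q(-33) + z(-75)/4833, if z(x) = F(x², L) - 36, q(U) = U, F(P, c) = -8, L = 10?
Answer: -72688804/53163 ≈ -1367.3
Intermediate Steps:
z(x) = -44 (z(x) = -8 - 36 = -44)
45120/q(-33) + z(-75)/4833 = 45120/(-33) - 44/4833 = 45120*(-1/33) - 44*1/4833 = -15040/11 - 44/4833 = -72688804/53163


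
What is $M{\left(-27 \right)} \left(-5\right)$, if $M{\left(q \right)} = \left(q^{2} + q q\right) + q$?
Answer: $-7155$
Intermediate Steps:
$M{\left(q \right)} = q + 2 q^{2}$ ($M{\left(q \right)} = \left(q^{2} + q^{2}\right) + q = 2 q^{2} + q = q + 2 q^{2}$)
$M{\left(-27 \right)} \left(-5\right) = - 27 \left(1 + 2 \left(-27\right)\right) \left(-5\right) = - 27 \left(1 - 54\right) \left(-5\right) = \left(-27\right) \left(-53\right) \left(-5\right) = 1431 \left(-5\right) = -7155$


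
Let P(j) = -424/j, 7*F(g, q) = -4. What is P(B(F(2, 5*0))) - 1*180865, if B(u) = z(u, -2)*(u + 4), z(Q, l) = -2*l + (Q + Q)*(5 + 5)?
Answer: -28212343/156 ≈ -1.8085e+5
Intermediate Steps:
F(g, q) = -4/7 (F(g, q) = (⅐)*(-4) = -4/7)
z(Q, l) = -2*l + 20*Q (z(Q, l) = -2*l + (2*Q)*10 = -2*l + 20*Q)
B(u) = (4 + u)*(4 + 20*u) (B(u) = (-2*(-2) + 20*u)*(u + 4) = (4 + 20*u)*(4 + u) = (4 + u)*(4 + 20*u))
P(B(F(2, 5*0))) - 1*180865 = -424*1/(4*(1 + 5*(-4/7))*(4 - 4/7)) - 1*180865 = -424*7/(96*(1 - 20/7)) - 180865 = -424/(4*(-13/7)*(24/7)) - 180865 = -424/(-1248/49) - 180865 = -424*(-49/1248) - 180865 = 2597/156 - 180865 = -28212343/156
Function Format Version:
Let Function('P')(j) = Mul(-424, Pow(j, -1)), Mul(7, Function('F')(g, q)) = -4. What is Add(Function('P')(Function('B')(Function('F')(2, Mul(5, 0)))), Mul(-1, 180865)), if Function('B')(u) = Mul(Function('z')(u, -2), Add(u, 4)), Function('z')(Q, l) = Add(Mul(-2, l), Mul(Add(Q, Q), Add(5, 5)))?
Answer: Rational(-28212343, 156) ≈ -1.8085e+5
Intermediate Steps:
Function('F')(g, q) = Rational(-4, 7) (Function('F')(g, q) = Mul(Rational(1, 7), -4) = Rational(-4, 7))
Function('z')(Q, l) = Add(Mul(-2, l), Mul(20, Q)) (Function('z')(Q, l) = Add(Mul(-2, l), Mul(Mul(2, Q), 10)) = Add(Mul(-2, l), Mul(20, Q)))
Function('B')(u) = Mul(Add(4, u), Add(4, Mul(20, u))) (Function('B')(u) = Mul(Add(Mul(-2, -2), Mul(20, u)), Add(u, 4)) = Mul(Add(4, Mul(20, u)), Add(4, u)) = Mul(Add(4, u), Add(4, Mul(20, u))))
Add(Function('P')(Function('B')(Function('F')(2, Mul(5, 0)))), Mul(-1, 180865)) = Add(Mul(-424, Pow(Mul(4, Add(1, Mul(5, Rational(-4, 7))), Add(4, Rational(-4, 7))), -1)), Mul(-1, 180865)) = Add(Mul(-424, Pow(Mul(4, Add(1, Rational(-20, 7)), Rational(24, 7)), -1)), -180865) = Add(Mul(-424, Pow(Mul(4, Rational(-13, 7), Rational(24, 7)), -1)), -180865) = Add(Mul(-424, Pow(Rational(-1248, 49), -1)), -180865) = Add(Mul(-424, Rational(-49, 1248)), -180865) = Add(Rational(2597, 156), -180865) = Rational(-28212343, 156)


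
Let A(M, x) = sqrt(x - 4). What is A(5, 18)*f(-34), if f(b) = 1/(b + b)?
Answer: -sqrt(14)/68 ≈ -0.055024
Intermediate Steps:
A(M, x) = sqrt(-4 + x)
f(b) = 1/(2*b)
A(5, 18)*f(-34) = sqrt(-4 + 18)*((1/2)/(-34)) = sqrt(14)*((1/2)*(-1/34)) = sqrt(14)*(-1/68) = -sqrt(14)/68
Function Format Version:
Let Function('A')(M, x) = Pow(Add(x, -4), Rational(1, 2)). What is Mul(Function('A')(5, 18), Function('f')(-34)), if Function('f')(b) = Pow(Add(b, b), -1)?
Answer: Mul(Rational(-1, 68), Pow(14, Rational(1, 2))) ≈ -0.055024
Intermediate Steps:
Function('A')(M, x) = Pow(Add(-4, x), Rational(1, 2))
Function('f')(b) = Mul(Rational(1, 2), Pow(b, -1)) (Function('f')(b) = Pow(Mul(2, b), -1) = Mul(Rational(1, 2), Pow(b, -1)))
Mul(Function('A')(5, 18), Function('f')(-34)) = Mul(Pow(Add(-4, 18), Rational(1, 2)), Mul(Rational(1, 2), Pow(-34, -1))) = Mul(Pow(14, Rational(1, 2)), Mul(Rational(1, 2), Rational(-1, 34))) = Mul(Pow(14, Rational(1, 2)), Rational(-1, 68)) = Mul(Rational(-1, 68), Pow(14, Rational(1, 2)))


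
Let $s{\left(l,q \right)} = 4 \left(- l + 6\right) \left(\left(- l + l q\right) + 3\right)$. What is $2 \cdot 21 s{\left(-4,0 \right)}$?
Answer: $11760$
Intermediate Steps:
$s{\left(l,q \right)} = \left(24 - 4 l\right) \left(3 - l + l q\right)$ ($s{\left(l,q \right)} = 4 \left(6 - l\right) \left(3 - l + l q\right) = \left(24 - 4 l\right) \left(3 - l + l q\right)$)
$2 \cdot 21 s{\left(-4,0 \right)} = 2 \cdot 21 \left(72 - -144 + 4 \left(-4\right)^{2} - 0 \left(-4\right)^{2} + 24 \left(-4\right) 0\right) = 42 \left(72 + 144 + 4 \cdot 16 - 0 \cdot 16 + 0\right) = 42 \left(72 + 144 + 64 + 0 + 0\right) = 42 \cdot 280 = 11760$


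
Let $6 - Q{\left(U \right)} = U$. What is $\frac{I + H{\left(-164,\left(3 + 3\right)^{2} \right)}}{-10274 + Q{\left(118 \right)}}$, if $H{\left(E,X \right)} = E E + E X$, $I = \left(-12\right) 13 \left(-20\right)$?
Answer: $- \frac{12056}{5193} \approx -2.3216$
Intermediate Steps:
$I = 3120$ ($I = \left(-156\right) \left(-20\right) = 3120$)
$Q{\left(U \right)} = 6 - U$
$H{\left(E,X \right)} = E^{2} + E X$
$\frac{I + H{\left(-164,\left(3 + 3\right)^{2} \right)}}{-10274 + Q{\left(118 \right)}} = \frac{3120 - 164 \left(-164 + \left(3 + 3\right)^{2}\right)}{-10274 + \left(6 - 118\right)} = \frac{3120 - 164 \left(-164 + 6^{2}\right)}{-10274 + \left(6 - 118\right)} = \frac{3120 - 164 \left(-164 + 36\right)}{-10274 - 112} = \frac{3120 - -20992}{-10386} = \left(3120 + 20992\right) \left(- \frac{1}{10386}\right) = 24112 \left(- \frac{1}{10386}\right) = - \frac{12056}{5193}$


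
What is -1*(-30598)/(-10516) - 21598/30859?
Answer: -585674125/162256622 ≈ -3.6096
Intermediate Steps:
-1*(-30598)/(-10516) - 21598/30859 = 30598*(-1/10516) - 21598*1/30859 = -15299/5258 - 21598/30859 = -585674125/162256622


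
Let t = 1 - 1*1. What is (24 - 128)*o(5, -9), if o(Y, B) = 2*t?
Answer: 0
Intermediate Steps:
t = 0 (t = 1 - 1 = 0)
o(Y, B) = 0 (o(Y, B) = 2*0 = 0)
(24 - 128)*o(5, -9) = (24 - 128)*0 = -104*0 = 0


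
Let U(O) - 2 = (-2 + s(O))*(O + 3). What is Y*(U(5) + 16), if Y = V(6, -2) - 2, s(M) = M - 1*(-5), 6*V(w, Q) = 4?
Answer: -328/3 ≈ -109.33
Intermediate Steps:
V(w, Q) = ⅔ (V(w, Q) = (⅙)*4 = ⅔)
s(M) = 5 + M (s(M) = M + 5 = 5 + M)
U(O) = 2 + (3 + O)² (U(O) = 2 + (-2 + (5 + O))*(O + 3) = 2 + (3 + O)*(3 + O) = 2 + (3 + O)²)
Y = -4/3 (Y = ⅔ - 2 = -4/3 ≈ -1.3333)
Y*(U(5) + 16) = -4*((11 + 5 + 5*(5 + 5)) + 16)/3 = -4*((11 + 5 + 5*10) + 16)/3 = -4*((11 + 5 + 50) + 16)/3 = -4*(66 + 16)/3 = -4/3*82 = -328/3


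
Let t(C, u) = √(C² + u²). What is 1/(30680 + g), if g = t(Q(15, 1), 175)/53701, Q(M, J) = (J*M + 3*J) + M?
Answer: 44237452131340/1357205031389495343 - 53701*√31714/2714410062778990686 ≈ 3.2595e-5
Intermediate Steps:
Q(M, J) = M + 3*J + J*M (Q(M, J) = (3*J + J*M) + M = M + 3*J + J*M)
g = √31714/53701 (g = √((15 + 3*1 + 1*15)² + 175²)/53701 = √((15 + 3 + 15)² + 30625)*(1/53701) = √(33² + 30625)*(1/53701) = √(1089 + 30625)*(1/53701) = √31714*(1/53701) = √31714/53701 ≈ 0.0033162)
1/(30680 + g) = 1/(30680 + √31714/53701)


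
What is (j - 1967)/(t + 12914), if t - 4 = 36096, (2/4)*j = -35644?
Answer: -10465/7002 ≈ -1.4946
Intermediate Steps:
j = -71288 (j = 2*(-35644) = -71288)
t = 36100 (t = 4 + 36096 = 36100)
(j - 1967)/(t + 12914) = (-71288 - 1967)/(36100 + 12914) = -73255/49014 = -73255*1/49014 = -10465/7002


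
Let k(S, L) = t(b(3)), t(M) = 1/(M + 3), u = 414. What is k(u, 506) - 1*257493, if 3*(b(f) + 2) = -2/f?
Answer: -1802442/7 ≈ -2.5749e+5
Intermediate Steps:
b(f) = -2 - 2/(3*f) (b(f) = -2 + (-2/f)/3 = -2 - 2/(3*f))
t(M) = 1/(3 + M)
k(S, L) = 9/7 (k(S, L) = 1/(3 + (-2 - ⅔/3)) = 1/(3 + (-2 - ⅔*⅓)) = 1/(3 + (-2 - 2/9)) = 1/(3 - 20/9) = 1/(7/9) = 9/7)
k(u, 506) - 1*257493 = 9/7 - 1*257493 = 9/7 - 257493 = -1802442/7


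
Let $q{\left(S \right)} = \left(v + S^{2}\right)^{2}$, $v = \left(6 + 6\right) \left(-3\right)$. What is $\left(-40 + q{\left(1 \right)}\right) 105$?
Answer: $124425$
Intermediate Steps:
$v = -36$ ($v = 12 \left(-3\right) = -36$)
$q{\left(S \right)} = \left(-36 + S^{2}\right)^{2}$
$\left(-40 + q{\left(1 \right)}\right) 105 = \left(-40 + \left(-36 + 1^{2}\right)^{2}\right) 105 = \left(-40 + \left(-36 + 1\right)^{2}\right) 105 = \left(-40 + \left(-35\right)^{2}\right) 105 = \left(-40 + 1225\right) 105 = 1185 \cdot 105 = 124425$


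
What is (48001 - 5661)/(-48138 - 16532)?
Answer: -146/223 ≈ -0.65471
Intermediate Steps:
(48001 - 5661)/(-48138 - 16532) = 42340/(-64670) = 42340*(-1/64670) = -146/223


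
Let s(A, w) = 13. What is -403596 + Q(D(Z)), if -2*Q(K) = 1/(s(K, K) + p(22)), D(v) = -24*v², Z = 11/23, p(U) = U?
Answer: -28251721/70 ≈ -4.0360e+5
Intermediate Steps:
Z = 11/23 (Z = 11*(1/23) = 11/23 ≈ 0.47826)
Q(K) = -1/70 (Q(K) = -1/(2*(13 + 22)) = -½/35 = -½*1/35 = -1/70)
-403596 + Q(D(Z)) = -403596 - 1/70 = -28251721/70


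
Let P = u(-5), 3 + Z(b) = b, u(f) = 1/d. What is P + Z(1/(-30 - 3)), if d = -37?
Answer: -3733/1221 ≈ -3.0573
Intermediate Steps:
u(f) = -1/37 (u(f) = 1/(-37) = -1/37)
Z(b) = -3 + b
P = -1/37 ≈ -0.027027
P + Z(1/(-30 - 3)) = -1/37 + (-3 + 1/(-30 - 3)) = -1/37 + (-3 + 1/(-33)) = -1/37 + (-3 - 1/33) = -1/37 - 100/33 = -3733/1221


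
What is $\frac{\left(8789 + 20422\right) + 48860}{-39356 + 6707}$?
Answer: $- \frac{78071}{32649} \approx -2.3912$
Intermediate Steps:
$\frac{\left(8789 + 20422\right) + 48860}{-39356 + 6707} = \frac{29211 + 48860}{-32649} = 78071 \left(- \frac{1}{32649}\right) = - \frac{78071}{32649}$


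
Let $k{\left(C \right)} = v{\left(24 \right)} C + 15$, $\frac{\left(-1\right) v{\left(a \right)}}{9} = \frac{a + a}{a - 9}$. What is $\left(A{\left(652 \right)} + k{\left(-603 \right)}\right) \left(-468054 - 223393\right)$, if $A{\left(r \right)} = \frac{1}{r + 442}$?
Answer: $- \frac{65740196822561}{5470} \approx -1.2018 \cdot 10^{10}$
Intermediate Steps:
$A{\left(r \right)} = \frac{1}{442 + r}$
$v{\left(a \right)} = - \frac{18 a}{-9 + a}$ ($v{\left(a \right)} = - 9 \frac{a + a}{a - 9} = - 9 \frac{2 a}{-9 + a} = - \frac{18 a}{-9 + a}$)
$k{\left(C \right)} = 15 - \frac{144 C}{5}$ ($k{\left(C \right)} = \left(-18\right) 24 \frac{1}{-9 + 24} C + 15 = \left(-18\right) 24 \cdot \frac{1}{15} C + 15 = - \frac{144 C}{5} + 15 = 15 - \frac{144 C}{5}$)
$\left(A{\left(652 \right)} + k{\left(-603 \right)}\right) \left(-468054 - 223393\right) = \left(\frac{1}{442 + 652} + \left(15 - - \frac{86832}{5}\right)\right) \left(-468054 - 223393\right) = \left(\frac{1}{1094} + \left(15 + \frac{86832}{5}\right)\right) \left(-691447\right) = \left(\frac{1}{1094} + \frac{86907}{5}\right) \left(-691447\right) = \frac{95076263}{5470} \left(-691447\right) = - \frac{65740196822561}{5470}$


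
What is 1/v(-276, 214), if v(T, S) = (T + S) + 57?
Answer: -⅕ ≈ -0.20000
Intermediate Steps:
v(T, S) = 57 + S + T (v(T, S) = (S + T) + 57 = 57 + S + T)
1/v(-276, 214) = 1/(57 + 214 - 276) = 1/(-5) = -⅕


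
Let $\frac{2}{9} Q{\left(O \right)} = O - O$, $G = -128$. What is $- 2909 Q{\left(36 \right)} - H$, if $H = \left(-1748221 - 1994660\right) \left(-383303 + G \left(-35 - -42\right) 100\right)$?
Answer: $-1770019653543$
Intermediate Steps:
$Q{\left(O \right)} = 0$ ($Q{\left(O \right)} = \frac{9 \left(O - O\right)}{2} = \frac{9}{2} \cdot 0 = 0$)
$H = 1770019653543$ ($H = \left(-1748221 - 1994660\right) \left(-383303 + - 128 \left(-35 - -42\right) 100\right) = - 3742881 \left(-383303 + - 128 \left(-35 + 42\right) 100\right) = - 3742881 \left(-383303 + \left(-128\right) 7 \cdot 100\right) = - 3742881 \left(-383303 - 89600\right) = \left(-3742881\right) \left(-472903\right) = 1770019653543$)
$- 2909 Q{\left(36 \right)} - H = \left(-2909\right) 0 - 1770019653543 = 0 - 1770019653543 = -1770019653543$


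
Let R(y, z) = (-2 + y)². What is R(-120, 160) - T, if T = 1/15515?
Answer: 230925259/15515 ≈ 14884.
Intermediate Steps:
T = 1/15515 ≈ 6.4454e-5
R(-120, 160) - T = (-2 - 120)² - 1*1/15515 = (-122)² - 1/15515 = 14884 - 1/15515 = 230925259/15515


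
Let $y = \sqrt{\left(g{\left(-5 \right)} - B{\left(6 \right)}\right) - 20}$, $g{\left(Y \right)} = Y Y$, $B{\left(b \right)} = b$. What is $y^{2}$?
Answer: $-1$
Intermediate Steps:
$g{\left(Y \right)} = Y^{2}$
$y = i$ ($y = \sqrt{\left(\left(-5\right)^{2} - 6\right) - 20} = \sqrt{\left(25 - 6\right) - 20} = \sqrt{19 - 20} = \sqrt{-1} = i \approx 1.0 i$)
$y^{2} = i^{2} = -1$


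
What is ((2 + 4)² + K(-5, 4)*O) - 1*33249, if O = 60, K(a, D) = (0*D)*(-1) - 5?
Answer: -33513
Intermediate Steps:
K(a, D) = -5 (K(a, D) = 0*(-1) - 5 = 0 - 5 = -5)
((2 + 4)² + K(-5, 4)*O) - 1*33249 = ((2 + 4)² - 5*60) - 1*33249 = (6² - 300) - 33249 = (36 - 300) - 33249 = -264 - 33249 = -33513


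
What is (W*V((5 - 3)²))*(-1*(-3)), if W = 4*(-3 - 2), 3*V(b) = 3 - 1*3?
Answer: 0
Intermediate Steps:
V(b) = 0 (V(b) = (3 - 1*3)/3 = (3 - 3)/3 = (⅓)*0 = 0)
W = -20 (W = 4*(-5) = -20)
(W*V((5 - 3)²))*(-1*(-3)) = (-20*0)*(-1*(-3)) = 0*3 = 0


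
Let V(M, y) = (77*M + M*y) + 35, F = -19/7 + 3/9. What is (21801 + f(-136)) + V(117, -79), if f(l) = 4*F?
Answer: 453442/21 ≈ 21592.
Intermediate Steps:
F = -50/21 (F = -19*⅐ + 3*(⅑) = -19/7 + ⅓ = -50/21 ≈ -2.3810)
f(l) = -200/21 (f(l) = 4*(-50/21) = -200/21)
V(M, y) = 35 + 77*M + M*y
(21801 + f(-136)) + V(117, -79) = (21801 - 200/21) + (35 + 77*117 + 117*(-79)) = 457621/21 + (35 + 9009 - 9243) = 457621/21 - 199 = 453442/21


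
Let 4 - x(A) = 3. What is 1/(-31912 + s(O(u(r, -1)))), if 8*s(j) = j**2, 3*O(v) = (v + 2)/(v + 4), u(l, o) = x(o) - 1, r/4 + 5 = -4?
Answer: -288/9190655 ≈ -3.1336e-5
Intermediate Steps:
r = -36 (r = -20 + 4*(-4) = -20 - 16 = -36)
x(A) = 1 (x(A) = 4 - 1*3 = 4 - 3 = 1)
u(l, o) = 0 (u(l, o) = 1 - 1 = 0)
O(v) = (2 + v)/(3*(4 + v)) (O(v) = ((v + 2)/(v + 4))/3 = ((2 + v)/(4 + v))/3 = (2 + v)/(3*(4 + v)))
s(j) = j**2/8
1/(-31912 + s(O(u(r, -1)))) = 1/(-31912 + ((2 + 0)/(3*(4 + 0)))**2/8) = 1/(-31912 + ((1/3)*2/4)**2/8) = 1/(-31912 + ((1/3)*(1/4)*2)**2/8) = 1/(-31912 + (1/6)**2/8) = 1/(-31912 + (1/8)*(1/36)) = 1/(-31912 + 1/288) = 1/(-9190655/288) = -288/9190655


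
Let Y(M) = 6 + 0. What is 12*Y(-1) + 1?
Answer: 73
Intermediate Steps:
Y(M) = 6
12*Y(-1) + 1 = 12*6 + 1 = 72 + 1 = 73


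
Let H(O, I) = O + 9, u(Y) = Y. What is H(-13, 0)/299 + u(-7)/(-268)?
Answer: 1021/80132 ≈ 0.012741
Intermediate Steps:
H(O, I) = 9 + O
H(-13, 0)/299 + u(-7)/(-268) = (9 - 13)/299 - 7/(-268) = -4*1/299 - 7*(-1/268) = -4/299 + 7/268 = 1021/80132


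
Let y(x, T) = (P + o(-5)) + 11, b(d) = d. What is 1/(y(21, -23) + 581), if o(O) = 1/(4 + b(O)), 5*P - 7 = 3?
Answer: 1/593 ≈ 0.0016863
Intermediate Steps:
P = 2 (P = 7/5 + (⅕)*3 = 7/5 + ⅗ = 2)
o(O) = 1/(4 + O)
y(x, T) = 12 (y(x, T) = (2 + 1/(4 - 5)) + 11 = (2 + 1/(-1)) + 11 = (2 - 1) + 11 = 1 + 11 = 12)
1/(y(21, -23) + 581) = 1/(12 + 581) = 1/593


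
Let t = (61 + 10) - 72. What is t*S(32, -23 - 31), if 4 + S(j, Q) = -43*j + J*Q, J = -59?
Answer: -1806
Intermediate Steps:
S(j, Q) = -4 - 59*Q - 43*j (S(j, Q) = -4 + (-43*j - 59*Q) = -4 + (-59*Q - 43*j) = -4 - 59*Q - 43*j)
t = -1 (t = 71 - 72 = -1)
t*S(32, -23 - 31) = -(-4 - 59*(-23 - 31) - 43*32) = -(-4 - 59*(-54) - 1376) = -(-4 + 3186 - 1376) = -1*1806 = -1806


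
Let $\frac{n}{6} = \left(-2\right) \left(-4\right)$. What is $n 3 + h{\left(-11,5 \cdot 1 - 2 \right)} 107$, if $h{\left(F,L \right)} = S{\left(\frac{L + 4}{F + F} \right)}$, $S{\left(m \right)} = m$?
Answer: $\frac{2419}{22} \approx 109.95$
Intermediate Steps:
$h{\left(F,L \right)} = \frac{4 + L}{2 F}$ ($h{\left(F,L \right)} = \frac{L + 4}{F + F} = \frac{4 + L}{2 F}$)
$n = 48$ ($n = 6 \left(\left(-2\right) \left(-4\right)\right) = 6 \cdot 8 = 48$)
$n 3 + h{\left(-11,5 \cdot 1 - 2 \right)} 107 = 48 \cdot 3 + \frac{4 + \left(5 \cdot 1 - 2\right)}{2 \left(-11\right)} 107 = 144 + \frac{1}{2} \left(- \frac{1}{11}\right) \left(4 + \left(5 - 2\right)\right) 107 = 144 + \frac{1}{2} \left(- \frac{1}{11}\right) \left(4 + 3\right) 107 = 144 + \frac{1}{2} \left(- \frac{1}{11}\right) 7 \cdot 107 = 144 - \frac{749}{22} = \frac{2419}{22}$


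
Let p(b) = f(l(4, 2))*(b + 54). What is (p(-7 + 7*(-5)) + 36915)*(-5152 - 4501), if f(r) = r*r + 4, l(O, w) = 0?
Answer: -356803839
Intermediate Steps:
f(r) = 4 + r² (f(r) = r² + 4 = 4 + r²)
p(b) = 216 + 4*b (p(b) = (4 + 0²)*(b + 54) = (4 + 0)*(54 + b) = 4*(54 + b) = 216 + 4*b)
(p(-7 + 7*(-5)) + 36915)*(-5152 - 4501) = ((216 + 4*(-7 + 7*(-5))) + 36915)*(-5152 - 4501) = ((216 + 4*(-7 - 35)) + 36915)*(-9653) = ((216 + 4*(-42)) + 36915)*(-9653) = ((216 - 168) + 36915)*(-9653) = (48 + 36915)*(-9653) = 36963*(-9653) = -356803839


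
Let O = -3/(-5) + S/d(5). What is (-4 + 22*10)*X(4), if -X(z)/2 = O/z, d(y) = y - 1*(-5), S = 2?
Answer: -432/5 ≈ -86.400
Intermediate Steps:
d(y) = 5 + y (d(y) = y + 5 = 5 + y)
O = ⅘ (O = -3/(-5) + 2/(5 + 5) = -3*(-⅕) + 2/10 = ⅗ + 2*(⅒) = ⅗ + ⅕ = ⅘ ≈ 0.80000)
X(z) = -8/(5*z)
(-4 + 22*10)*X(4) = (-4 + 22*10)*(-8/5/4) = (-4 + 220)*(-8/5*¼) = 216*(-⅖) = -432/5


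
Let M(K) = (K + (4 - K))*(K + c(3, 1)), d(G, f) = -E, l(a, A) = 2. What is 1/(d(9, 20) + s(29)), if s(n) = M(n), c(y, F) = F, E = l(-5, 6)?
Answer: 1/118 ≈ 0.0084746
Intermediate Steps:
E = 2
d(G, f) = -2 (d(G, f) = -1*2 = -2)
M(K) = 4 + 4*K (M(K) = (K + (4 - K))*(K + 1) = 4*(1 + K) = 4 + 4*K)
s(n) = 4 + 4*n
1/(d(9, 20) + s(29)) = 1/(-2 + (4 + 4*29)) = 1/(-2 + (4 + 116)) = 1/(-2 + 120) = 1/118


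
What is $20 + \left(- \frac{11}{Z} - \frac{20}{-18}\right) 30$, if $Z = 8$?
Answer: $\frac{145}{12} \approx 12.083$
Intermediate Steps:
$20 + \left(- \frac{11}{Z} - \frac{20}{-18}\right) 30 = 20 + \left(- \frac{11}{8} - \frac{20}{-18}\right) 30 = 20 + \left(\left(-11\right) \frac{1}{8} - - \frac{10}{9}\right) 30 = 20 + \left(- \frac{11}{8} + \frac{10}{9}\right) 30 = 20 - \frac{95}{12} = \frac{145}{12}$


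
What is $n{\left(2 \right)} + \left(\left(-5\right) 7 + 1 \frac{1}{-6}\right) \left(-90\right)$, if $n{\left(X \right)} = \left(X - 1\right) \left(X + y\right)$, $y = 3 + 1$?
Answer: $3171$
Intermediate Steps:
$y = 4$
$n{\left(X \right)} = \left(-1 + X\right) \left(4 + X\right)$ ($n{\left(X \right)} = \left(X - 1\right) \left(X + 4\right) = \left(-1 + X\right) \left(4 + X\right)$)
$n{\left(2 \right)} + \left(\left(-5\right) 7 + 1 \frac{1}{-6}\right) \left(-90\right) = \left(-4 + 2^{2} + 3 \cdot 2\right) + \left(\left(-5\right) 7 + 1 \frac{1}{-6}\right) \left(-90\right) = \left(-4 + 4 + 6\right) + \left(-35 + 1 \left(- \frac{1}{6}\right)\right) \left(-90\right) = 6 + \left(-35 - \frac{1}{6}\right) \left(-90\right) = 6 - -3165 = 6 + 3165 = 3171$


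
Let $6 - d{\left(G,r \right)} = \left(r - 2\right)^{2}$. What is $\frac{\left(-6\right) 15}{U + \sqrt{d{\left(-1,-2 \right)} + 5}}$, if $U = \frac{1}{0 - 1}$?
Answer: $15 + 15 i \sqrt{5} \approx 15.0 + 33.541 i$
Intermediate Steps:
$d{\left(G,r \right)} = 6 - \left(-2 + r\right)^{2}$ ($d{\left(G,r \right)} = 6 - \left(r - 2\right)^{2} = 6 - \left(-2 + r\right)^{2}$)
$U = -1$ ($U = \frac{1}{-1} = -1$)
$\frac{\left(-6\right) 15}{U + \sqrt{d{\left(-1,-2 \right)} + 5}} = \frac{\left(-6\right) 15}{-1 + \sqrt{\left(6 - \left(-2 - 2\right)^{2}\right) + 5}} = - \frac{90}{-1 + \sqrt{\left(6 - \left(-4\right)^{2}\right) + 5}} = - \frac{90}{-1 + \sqrt{\left(6 - 16\right) + 5}} = - \frac{90}{-1 + \sqrt{-10 + 5}} = - \frac{90}{-1 + \sqrt{-5}} = - \frac{90}{-1 + i \sqrt{5}}$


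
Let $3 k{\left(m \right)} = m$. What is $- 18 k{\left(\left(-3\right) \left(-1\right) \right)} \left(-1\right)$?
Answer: $18$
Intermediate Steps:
$k{\left(m \right)} = \frac{m}{3}$
$- 18 k{\left(\left(-3\right) \left(-1\right) \right)} \left(-1\right) = - 18 \frac{\left(-3\right) \left(-1\right)}{3} \left(-1\right) = - 18 \cdot \frac{1}{3} \cdot 3 \left(-1\right) = \left(-18\right) 1 \left(-1\right) = \left(-18\right) \left(-1\right) = 18$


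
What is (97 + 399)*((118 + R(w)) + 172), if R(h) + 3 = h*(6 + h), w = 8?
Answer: 197904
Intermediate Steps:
R(h) = -3 + h*(6 + h)
(97 + 399)*((118 + R(w)) + 172) = (97 + 399)*((118 + (-3 + 8² + 6*8)) + 172) = 496*((118 + (-3 + 64 + 48)) + 172) = 496*((118 + 109) + 172) = 496*(227 + 172) = 496*399 = 197904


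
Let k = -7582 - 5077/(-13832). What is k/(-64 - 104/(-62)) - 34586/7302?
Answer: 3802355585125/32522407008 ≈ 116.91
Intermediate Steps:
k = -104869147/13832 (k = -7582 - 5077*(-1/13832) = -7582 + 5077/13832 = -104869147/13832 ≈ -7581.6)
k/(-64 - 104/(-62)) - 34586/7302 = -104869147/(13832*(-64 - 104/(-62))) - 34586/7302 = -104869147/(13832*(-64 - 1/62*(-104))) - 34586*1/7302 = -104869147/(13832*(-64 + 52/31)) - 17293/3651 = -104869147/(13832*(-1932/31)) - 17293/3651 = -104869147/13832*(-31/1932) - 17293/3651 = 3250943557/26723424 - 17293/3651 = 3802355585125/32522407008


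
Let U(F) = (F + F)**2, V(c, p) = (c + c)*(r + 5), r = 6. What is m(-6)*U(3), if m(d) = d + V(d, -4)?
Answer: -4968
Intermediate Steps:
V(c, p) = 22*c (V(c, p) = (c + c)*(6 + 5) = (2*c)*11 = 22*c)
m(d) = 23*d (m(d) = d + 22*d = 23*d)
U(F) = 4*F**2 (U(F) = (2*F)**2 = 4*F**2)
m(-6)*U(3) = (23*(-6))*(4*3**2) = -552*9 = -138*36 = -4968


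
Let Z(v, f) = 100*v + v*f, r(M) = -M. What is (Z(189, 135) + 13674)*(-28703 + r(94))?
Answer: -1672788933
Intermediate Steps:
Z(v, f) = 100*v + f*v
(Z(189, 135) + 13674)*(-28703 + r(94)) = (189*(100 + 135) + 13674)*(-28703 - 1*94) = (189*235 + 13674)*(-28703 - 94) = (44415 + 13674)*(-28797) = 58089*(-28797) = -1672788933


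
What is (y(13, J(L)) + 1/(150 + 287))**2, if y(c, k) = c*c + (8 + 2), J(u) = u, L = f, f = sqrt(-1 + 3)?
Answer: 6118994176/190969 ≈ 32042.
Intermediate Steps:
f = sqrt(2) ≈ 1.4142
L = sqrt(2) ≈ 1.4142
y(c, k) = 10 + c**2 (y(c, k) = c**2 + 10 = 10 + c**2)
(y(13, J(L)) + 1/(150 + 287))**2 = ((10 + 13**2) + 1/(150 + 287))**2 = ((10 + 169) + 1/437)**2 = (179 + 1/437)**2 = (78224/437)**2 = 6118994176/190969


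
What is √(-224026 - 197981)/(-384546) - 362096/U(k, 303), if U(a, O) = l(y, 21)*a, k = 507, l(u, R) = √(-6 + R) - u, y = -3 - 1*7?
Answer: -724192/8619 + 362096*√15/43095 - I*√422007/384546 ≈ -51.481 - 0.0016893*I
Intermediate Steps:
y = -10 (y = -3 - 7 = -10)
U(a, O) = a*(10 + √15) (U(a, O) = (√(-6 + 21) - 1*(-10))*a = (√15 + 10)*a = (10 + √15)*a = a*(10 + √15))
√(-224026 - 197981)/(-384546) - 362096/U(k, 303) = √(-224026 - 197981)/(-384546) - 362096*1/(507*(10 + √15)) = √(-422007)*(-1/384546) - 362096/(5070 + 507*√15) = (I*√422007)*(-1/384546) - 362096/(5070 + 507*√15) = -I*√422007/384546 - 362096/(5070 + 507*√15) = -362096/(5070 + 507*√15) - I*√422007/384546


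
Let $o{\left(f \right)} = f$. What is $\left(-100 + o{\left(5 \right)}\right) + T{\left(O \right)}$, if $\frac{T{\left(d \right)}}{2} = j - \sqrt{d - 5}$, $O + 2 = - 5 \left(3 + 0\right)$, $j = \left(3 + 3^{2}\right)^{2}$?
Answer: $193 - 2 i \sqrt{22} \approx 193.0 - 9.3808 i$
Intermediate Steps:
$j = 144$ ($j = \left(3 + 9\right)^{2} = 12^{2} = 144$)
$O = -17$ ($O = -2 - 5 \left(3 + 0\right) = -2 - 15 = -17$)
$T{\left(d \right)} = 288 - 2 \sqrt{-5 + d}$ ($T{\left(d \right)} = 2 \left(144 - \sqrt{d - 5}\right) = 2 \left(144 - \sqrt{-5 + d}\right) = 288 - 2 \sqrt{-5 + d}$)
$\left(-100 + o{\left(5 \right)}\right) + T{\left(O \right)} = \left(-100 + 5\right) + \left(288 - 2 \sqrt{-5 - 17}\right) = -95 + \left(288 - 2 \sqrt{-22}\right) = -95 + \left(288 - 2 i \sqrt{22}\right) = 193 - 2 i \sqrt{22}$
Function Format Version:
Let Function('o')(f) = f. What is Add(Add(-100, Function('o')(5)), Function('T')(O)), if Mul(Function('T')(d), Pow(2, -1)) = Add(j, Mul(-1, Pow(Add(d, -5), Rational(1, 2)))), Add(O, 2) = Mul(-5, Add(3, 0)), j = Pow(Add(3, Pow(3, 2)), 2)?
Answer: Add(193, Mul(-2, I, Pow(22, Rational(1, 2)))) ≈ Add(193.00, Mul(-9.3808, I))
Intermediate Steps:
j = 144 (j = Pow(Add(3, 9), 2) = Pow(12, 2) = 144)
O = -17 (O = Add(-2, Mul(-5, Add(3, 0))) = Add(-2, Mul(-5, 3)) = Add(-2, -15) = -17)
Function('T')(d) = Add(288, Mul(-2, Pow(Add(-5, d), Rational(1, 2)))) (Function('T')(d) = Mul(2, Add(144, Mul(-1, Pow(Add(d, -5), Rational(1, 2))))) = Mul(2, Add(144, Mul(-1, Pow(Add(-5, d), Rational(1, 2))))) = Add(288, Mul(-2, Pow(Add(-5, d), Rational(1, 2)))))
Add(Add(-100, Function('o')(5)), Function('T')(O)) = Add(Add(-100, 5), Add(288, Mul(-2, Pow(Add(-5, -17), Rational(1, 2))))) = Add(-95, Add(288, Mul(-2, Pow(-22, Rational(1, 2))))) = Add(-95, Add(288, Mul(-2, Mul(I, Pow(22, Rational(1, 2)))))) = Add(-95, Add(288, Mul(-2, I, Pow(22, Rational(1, 2))))) = Add(193, Mul(-2, I, Pow(22, Rational(1, 2))))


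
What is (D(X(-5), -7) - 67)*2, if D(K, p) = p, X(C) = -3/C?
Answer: -148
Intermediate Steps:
(D(X(-5), -7) - 67)*2 = (-7 - 67)*2 = -74*2 = -148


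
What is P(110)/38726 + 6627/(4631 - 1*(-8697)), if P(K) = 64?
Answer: 7573241/15180592 ≈ 0.49888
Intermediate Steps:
P(110)/38726 + 6627/(4631 - 1*(-8697)) = 64/38726 + 6627/(4631 - 1*(-8697)) = 64*(1/38726) + 6627/(4631 + 8697) = 32/19363 + 6627/13328 = 7573241/15180592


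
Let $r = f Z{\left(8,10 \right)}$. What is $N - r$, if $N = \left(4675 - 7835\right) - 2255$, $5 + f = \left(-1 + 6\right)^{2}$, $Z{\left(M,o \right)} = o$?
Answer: $-5615$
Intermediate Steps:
$f = 20$ ($f = -5 + \left(-1 + 6\right)^{2} = -5 + 5^{2} = -5 + 25 = 20$)
$r = 200$ ($r = 20 \cdot 10 = 200$)
$N = -5415$ ($N = -3160 - 2255 = -5415$)
$N - r = -5415 - 200 = -5615$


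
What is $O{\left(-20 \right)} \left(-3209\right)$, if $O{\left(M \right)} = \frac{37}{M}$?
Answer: $\frac{118733}{20} \approx 5936.6$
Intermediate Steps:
$O{\left(-20 \right)} \left(-3209\right) = \frac{37}{-20} \left(-3209\right) = 37 \left(- \frac{1}{20}\right) \left(-3209\right) = \left(- \frac{37}{20}\right) \left(-3209\right) = \frac{118733}{20}$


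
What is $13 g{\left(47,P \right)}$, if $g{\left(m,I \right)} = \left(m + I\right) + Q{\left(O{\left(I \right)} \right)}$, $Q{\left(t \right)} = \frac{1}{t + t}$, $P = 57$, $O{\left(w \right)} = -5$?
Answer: $\frac{13507}{10} \approx 1350.7$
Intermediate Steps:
$Q{\left(t \right)} = \frac{1}{2 t}$
$g{\left(m,I \right)} = - \frac{1}{10} + I + m$ ($g{\left(m,I \right)} = \left(m + I\right) + \frac{1}{2 \left(-5\right)} = \left(I + m\right) + \frac{1}{2} \left(- \frac{1}{5}\right) = \left(I + m\right) - \frac{1}{10} = - \frac{1}{10} + I + m$)
$13 g{\left(47,P \right)} = 13 \left(- \frac{1}{10} + 57 + 47\right) = 13 \cdot \frac{1039}{10} = \frac{13507}{10}$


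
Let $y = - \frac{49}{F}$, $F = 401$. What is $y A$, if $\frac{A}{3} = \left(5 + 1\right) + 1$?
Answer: $- \frac{1029}{401} \approx -2.5661$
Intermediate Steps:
$A = 21$ ($A = 3 \left(\left(5 + 1\right) + 1\right) = 3 \left(6 + 1\right) = 3 \cdot 7 = 21$)
$y = - \frac{49}{401} \approx -0.12219$
$y A = \left(- \frac{49}{401}\right) 21 = - \frac{1029}{401}$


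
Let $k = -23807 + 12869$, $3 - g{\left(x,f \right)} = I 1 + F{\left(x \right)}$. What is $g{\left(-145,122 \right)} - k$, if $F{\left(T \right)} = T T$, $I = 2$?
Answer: $-10086$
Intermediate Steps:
$F{\left(T \right)} = T^{2}$
$g{\left(x,f \right)} = 1 - x^{2}$ ($g{\left(x,f \right)} = 3 - \left(2 \cdot 1 + x^{2}\right) = 3 - \left(2 + x^{2}\right) = 1 - x^{2}$)
$k = -10938$
$g{\left(-145,122 \right)} - k = \left(1 - \left(-145\right)^{2}\right) - -10938 = \left(1 - 21025\right) + 10938 = -21024 + 10938 = -10086$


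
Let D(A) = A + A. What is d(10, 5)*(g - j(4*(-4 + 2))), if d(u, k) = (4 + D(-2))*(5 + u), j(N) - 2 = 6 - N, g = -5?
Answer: 0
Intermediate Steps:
D(A) = 2*A
j(N) = 8 - N (j(N) = 2 + (6 - N) = 8 - N)
d(u, k) = 0 (d(u, k) = (4 + 2*(-2))*(5 + u) = (4 - 4)*(5 + u) = 0*(5 + u) = 0)
d(10, 5)*(g - j(4*(-4 + 2))) = 0*(-5 - (8 - 4*(-4 + 2))) = 0*(-5 - (8 - 4*(-2))) = 0*(-5 - (8 - 1*(-8))) = 0*(-5 - (8 + 8)) = 0*(-5 - 1*16) = 0*(-5 - 16) = 0*(-21) = 0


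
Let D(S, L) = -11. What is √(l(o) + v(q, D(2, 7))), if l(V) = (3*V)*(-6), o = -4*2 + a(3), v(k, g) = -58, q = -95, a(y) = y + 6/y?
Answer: 2*I ≈ 2.0*I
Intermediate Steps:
o = -3 (o = -4*2 + (3 + 6/3) = -8 + (3 + 6*(⅓)) = -8 + (3 + 2) = -8 + 5 = -3)
l(V) = -18*V
√(l(o) + v(q, D(2, 7))) = √(-18*(-3) - 58) = √(54 - 58) = √(-4) = 2*I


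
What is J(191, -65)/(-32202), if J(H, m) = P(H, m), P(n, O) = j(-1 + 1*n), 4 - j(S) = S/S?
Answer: -1/10734 ≈ -9.3162e-5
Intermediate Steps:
j(S) = 3 (j(S) = 4 - S/S = 4 - 1*1 = 4 - 1 = 3)
P(n, O) = 3
J(H, m) = 3
J(191, -65)/(-32202) = 3/(-32202) = 3*(-1/32202) = -1/10734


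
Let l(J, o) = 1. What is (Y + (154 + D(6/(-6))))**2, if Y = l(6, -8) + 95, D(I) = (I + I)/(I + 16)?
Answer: 14047504/225 ≈ 62433.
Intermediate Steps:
D(I) = 2*I/(16 + I) (D(I) = (2*I)/(16 + I) = 2*I/(16 + I))
Y = 96 (Y = 1 + 95 = 96)
(Y + (154 + D(6/(-6))))**2 = (96 + (154 + 2*(6/(-6))/(16 + 6/(-6))))**2 = (96 + (154 + 2*(6*(-1/6))/(16 + 6*(-1/6))))**2 = (96 + (154 + 2*(-1)/(16 - 1)))**2 = (96 + (154 + 2*(-1)/15))**2 = (96 + (154 + 2*(-1)*(1/15)))**2 = (96 + (154 - 2/15))**2 = (96 + 2308/15)**2 = (3748/15)**2 = 14047504/225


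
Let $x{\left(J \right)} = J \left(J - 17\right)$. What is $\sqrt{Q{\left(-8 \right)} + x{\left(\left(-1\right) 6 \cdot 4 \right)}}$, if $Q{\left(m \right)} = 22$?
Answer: $\sqrt{1006} \approx 31.717$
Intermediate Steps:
$x{\left(J \right)} = J \left(-17 + J\right)$
$\sqrt{Q{\left(-8 \right)} + x{\left(\left(-1\right) 6 \cdot 4 \right)}} = \sqrt{22 + \left(-1\right) 6 \cdot 4 \left(-17 + \left(-1\right) 6 \cdot 4\right)} = \sqrt{22 + \left(-6\right) 4 \left(-17 - 24\right)} = \sqrt{22 - 24 \left(-17 - 24\right)} = \sqrt{22 - -984} = \sqrt{22 + 984} = \sqrt{1006}$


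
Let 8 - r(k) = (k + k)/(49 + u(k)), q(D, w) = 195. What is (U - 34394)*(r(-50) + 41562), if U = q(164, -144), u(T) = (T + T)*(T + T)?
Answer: -14286188688970/10049 ≈ -1.4217e+9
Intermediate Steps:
u(T) = 4*T² (u(T) = (2*T)*(2*T) = 4*T²)
U = 195
r(k) = 8 - 2*k/(49 + 4*k²) (r(k) = 8 - (k + k)/(49 + 4*k²) = 8 - 2*k/(49 + 4*k²))
(U - 34394)*(r(-50) + 41562) = (195 - 34394)*(2*(196 - 1*(-50) + 16*(-50)²)/(49 + 4*(-50)²) + 41562) = -34199*(2*(196 + 50 + 16*2500)/(49 + 4*2500) + 41562) = -34199*(2*(196 + 50 + 40000)/(49 + 10000) + 41562) = -34199*(2*40246/10049 + 41562) = -34199*(2*(1/10049)*40246 + 41562) = -34199*(80492/10049 + 41562) = -34199*417737030/10049 = -14286188688970/10049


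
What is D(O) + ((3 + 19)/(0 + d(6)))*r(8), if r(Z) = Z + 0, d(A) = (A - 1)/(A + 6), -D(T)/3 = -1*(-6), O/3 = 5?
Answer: 2022/5 ≈ 404.40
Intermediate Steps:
O = 15 (O = 3*5 = 15)
D(T) = -18 (D(T) = -(-3)*(-6) = -3*6 = -18)
d(A) = (-1 + A)/(6 + A)
r(Z) = Z
D(O) + ((3 + 19)/(0 + d(6)))*r(8) = -18 + ((3 + 19)/(0 + (-1 + 6)/(6 + 6)))*8 = -18 + (22/(0 + 5/12))*8 = -18 + (22/(5/12))*8 = -18 + (22*(12/5))*8 = -18 + (264/5)*8 = -18 + 2112/5 = 2022/5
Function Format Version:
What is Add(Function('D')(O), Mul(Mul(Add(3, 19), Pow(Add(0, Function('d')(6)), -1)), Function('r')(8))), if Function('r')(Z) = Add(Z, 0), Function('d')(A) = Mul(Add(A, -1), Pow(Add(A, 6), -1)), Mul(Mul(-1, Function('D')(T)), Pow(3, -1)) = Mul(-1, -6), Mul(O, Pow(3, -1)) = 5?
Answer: Rational(2022, 5) ≈ 404.40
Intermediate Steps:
O = 15 (O = Mul(3, 5) = 15)
Function('D')(T) = -18 (Function('D')(T) = Mul(-3, Mul(-1, -6)) = Mul(-3, 6) = -18)
Function('d')(A) = Mul(Pow(Add(6, A), -1), Add(-1, A)) (Function('d')(A) = Mul(Add(-1, A), Pow(Add(6, A), -1)) = Mul(Pow(Add(6, A), -1), Add(-1, A)))
Function('r')(Z) = Z
Add(Function('D')(O), Mul(Mul(Add(3, 19), Pow(Add(0, Function('d')(6)), -1)), Function('r')(8))) = Add(-18, Mul(Mul(Add(3, 19), Pow(Add(0, Mul(Pow(Add(6, 6), -1), Add(-1, 6))), -1)), 8)) = Add(-18, Mul(Mul(22, Pow(Add(0, Mul(Pow(12, -1), 5)), -1)), 8)) = Add(-18, Mul(Mul(22, Pow(Add(0, Mul(Rational(1, 12), 5)), -1)), 8)) = Add(-18, Mul(Mul(22, Pow(Add(0, Rational(5, 12)), -1)), 8)) = Add(-18, Mul(Mul(22, Pow(Rational(5, 12), -1)), 8)) = Add(-18, Mul(Mul(22, Rational(12, 5)), 8)) = Add(-18, Mul(Rational(264, 5), 8)) = Add(-18, Rational(2112, 5)) = Rational(2022, 5)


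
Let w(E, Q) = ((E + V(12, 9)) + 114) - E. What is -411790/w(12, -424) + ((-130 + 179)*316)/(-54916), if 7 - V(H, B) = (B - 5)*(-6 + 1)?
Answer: -5654010721/1935789 ≈ -2920.8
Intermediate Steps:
V(H, B) = -18 + 5*B (V(H, B) = 7 - (B - 5)*(-6 + 1) = 7 - (-5 + B)*(-5) = 7 - (25 - 5*B) = 7 + (-25 + 5*B) = -18 + 5*B)
w(E, Q) = 141 (w(E, Q) = ((E + (-18 + 5*9)) + 114) - E = ((E + (-18 + 45)) + 114) - E = ((E + 27) + 114) - E = ((27 + E) + 114) - E = (141 + E) - E = 141)
-411790/w(12, -424) + ((-130 + 179)*316)/(-54916) = -411790/141 + ((-130 + 179)*316)/(-54916) = -411790*1/141 + (49*316)*(-1/54916) = -411790/141 + 15484*(-1/54916) = -411790/141 - 3871/13729 = -5654010721/1935789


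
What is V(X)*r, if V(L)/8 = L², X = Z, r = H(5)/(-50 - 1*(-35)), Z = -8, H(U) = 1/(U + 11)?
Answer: -32/15 ≈ -2.1333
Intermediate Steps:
H(U) = 1/(11 + U)
r = -1/240 (r = 1/((11 + 5)*(-50 - 1*(-35))) = 1/(16*(-50 + 35)) = (1/16)/(-15) = (1/16)*(-1/15) = -1/240 ≈ -0.0041667)
X = -8
V(L) = 8*L²
V(X)*r = (8*(-8)²)*(-1/240) = (8*64)*(-1/240) = 512*(-1/240) = -32/15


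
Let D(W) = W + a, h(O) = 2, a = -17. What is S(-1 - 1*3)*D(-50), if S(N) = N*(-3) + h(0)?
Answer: -938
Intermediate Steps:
D(W) = -17 + W (D(W) = W - 17 = -17 + W)
S(N) = 2 - 3*N (S(N) = N*(-3) + 2 = -3*N + 2 = 2 - 3*N)
S(-1 - 1*3)*D(-50) = (2 - 3*(-1 - 1*3))*(-17 - 50) = (2 - 3*(-1 - 3))*(-67) = (2 - 3*(-4))*(-67) = (2 + 12)*(-67) = 14*(-67) = -938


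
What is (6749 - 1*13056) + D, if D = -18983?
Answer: -25290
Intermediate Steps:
(6749 - 1*13056) + D = (6749 - 1*13056) - 18983 = (6749 - 13056) - 18983 = -6307 - 18983 = -25290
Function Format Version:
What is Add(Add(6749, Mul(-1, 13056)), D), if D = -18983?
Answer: -25290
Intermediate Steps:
Add(Add(6749, Mul(-1, 13056)), D) = Add(Add(6749, Mul(-1, 13056)), -18983) = Add(Add(6749, -13056), -18983) = Add(-6307, -18983) = -25290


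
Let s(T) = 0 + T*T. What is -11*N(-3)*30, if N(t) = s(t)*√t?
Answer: -2970*I*√3 ≈ -5144.2*I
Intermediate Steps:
s(T) = T² (s(T) = 0 + T² = T²)
N(t) = t^(5/2) (N(t) = t²*√t = t^(5/2))
-11*N(-3)*30 = -99*I*√3*30 = -2970*I*√3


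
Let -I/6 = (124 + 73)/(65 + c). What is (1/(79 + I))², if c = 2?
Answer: 4489/16900321 ≈ 0.00026562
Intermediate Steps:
I = -1182/67 (I = -6*(124 + 73)/(65 + 2) = -1182/67 ≈ -17.642)
(1/(79 + I))² = (1/(79 - 1182/67))² = (1/(4111/67))² = (67/4111)² = 4489/16900321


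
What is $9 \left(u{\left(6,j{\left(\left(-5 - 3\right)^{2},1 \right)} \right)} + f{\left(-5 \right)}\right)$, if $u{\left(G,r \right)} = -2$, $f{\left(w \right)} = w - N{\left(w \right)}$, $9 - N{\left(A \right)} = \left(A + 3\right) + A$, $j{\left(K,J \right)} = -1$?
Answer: $-207$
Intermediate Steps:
$N{\left(A \right)} = 6 - 2 A$ ($N{\left(A \right)} = 9 - \left(\left(A + 3\right) + A\right) = 9 - \left(\left(3 + A\right) + A\right) = 9 - \left(3 + 2 A\right) = 6 - 2 A$)
$f{\left(w \right)} = -6 + 3 w$ ($f{\left(w \right)} = w - \left(6 - 2 w\right) = w + \left(-6 + 2 w\right) = -6 + 3 w$)
$9 \left(u{\left(6,j{\left(\left(-5 - 3\right)^{2},1 \right)} \right)} + f{\left(-5 \right)}\right) = 9 \left(-2 + \left(-6 + 3 \left(-5\right)\right)\right) = 9 \left(-2 - 21\right) = 9 \left(-23\right) = -207$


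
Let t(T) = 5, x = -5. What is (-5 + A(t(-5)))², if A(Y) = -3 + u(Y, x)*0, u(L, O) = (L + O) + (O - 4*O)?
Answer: 64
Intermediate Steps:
u(L, O) = L - 2*O (u(L, O) = (L + O) - 3*O = L - 2*O)
A(Y) = -3 (A(Y) = -3 + (Y - 2*(-5))*0 = -3 + (Y + 10)*0 = -3 + (10 + Y)*0 = -3 + 0 = -3)
(-5 + A(t(-5)))² = (-5 - 3)² = (-8)² = 64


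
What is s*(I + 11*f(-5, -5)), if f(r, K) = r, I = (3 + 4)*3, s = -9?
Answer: 306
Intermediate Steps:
I = 21 (I = 7*3 = 21)
s*(I + 11*f(-5, -5)) = -9*(21 + 11*(-5)) = -9*(21 - 55) = -9*(-34) = 306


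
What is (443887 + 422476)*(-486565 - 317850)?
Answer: -696915392645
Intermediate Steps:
(443887 + 422476)*(-486565 - 317850) = 866363*(-804415) = -696915392645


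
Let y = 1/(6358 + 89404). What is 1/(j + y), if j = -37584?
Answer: -95762/3599119007 ≈ -2.6607e-5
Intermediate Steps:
y = 1/95762 ≈ 1.0443e-5
1/(j + y) = 1/(-37584 + 1/95762) = 1/(-3599119007/95762) = -95762/3599119007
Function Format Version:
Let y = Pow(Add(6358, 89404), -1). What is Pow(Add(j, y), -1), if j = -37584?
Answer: Rational(-95762, 3599119007) ≈ -2.6607e-5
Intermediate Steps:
y = Rational(1, 95762) (y = Pow(95762, -1) = Rational(1, 95762) ≈ 1.0443e-5)
Pow(Add(j, y), -1) = Pow(Add(-37584, Rational(1, 95762)), -1) = Pow(Rational(-3599119007, 95762), -1) = Rational(-95762, 3599119007)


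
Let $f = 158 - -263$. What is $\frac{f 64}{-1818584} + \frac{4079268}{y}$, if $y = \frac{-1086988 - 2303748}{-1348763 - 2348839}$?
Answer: $\frac{428603577766840835}{96349034966} \approx 4.4484 \cdot 10^{6}$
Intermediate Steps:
$y = \frac{1695368}{1848801}$ ($y = - \frac{3390736}{-3697602} = \left(-3390736\right) \left(- \frac{1}{3697602}\right) = \frac{1695368}{1848801} \approx 0.91701$)
$f = 421$ ($f = 158 + 263 = 421$)
$\frac{f 64}{-1818584} + \frac{4079268}{y} = \frac{421 \cdot 64}{-1818584} + \frac{4079268}{\frac{1695368}{1848801}} = 26944 \left(- \frac{1}{1818584}\right) + 4079268 \cdot \frac{1848801}{1695368} = - \frac{3368}{227323} + \frac{1885438689417}{423842} = \frac{428603577766840835}{96349034966}$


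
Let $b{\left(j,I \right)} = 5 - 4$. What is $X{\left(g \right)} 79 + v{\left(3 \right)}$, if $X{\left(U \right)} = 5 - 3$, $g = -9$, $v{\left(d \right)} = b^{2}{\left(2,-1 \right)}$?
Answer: $159$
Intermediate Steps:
$b{\left(j,I \right)} = 1$
$v{\left(d \right)} = 1$ ($v{\left(d \right)} = 1^{2} = 1$)
$X{\left(U \right)} = 2$ ($X{\left(U \right)} = 5 - 3 = 2$)
$X{\left(g \right)} 79 + v{\left(3 \right)} = 2 \cdot 79 + 1 = 158 + 1 = 159$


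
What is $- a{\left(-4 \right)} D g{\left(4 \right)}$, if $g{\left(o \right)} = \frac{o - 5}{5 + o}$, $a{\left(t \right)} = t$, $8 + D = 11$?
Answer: $- \frac{4}{3} \approx -1.3333$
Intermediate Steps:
$D = 3$ ($D = -8 + 11 = 3$)
$g{\left(o \right)} = \frac{-5 + o}{5 + o}$
$- a{\left(-4 \right)} D g{\left(4 \right)} = - \left(-4\right) 3 \frac{-5 + 4}{5 + 4} = - \left(-12\right) \frac{1}{9} \left(-1\right) = - \frac{\left(-12\right) \left(-1\right)}{9} = \left(-1\right) \frac{4}{3} = - \frac{4}{3}$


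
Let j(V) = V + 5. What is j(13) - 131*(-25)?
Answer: 3293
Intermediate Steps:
j(V) = 5 + V
j(13) - 131*(-25) = (5 + 13) - 131*(-25) = 18 + 3275 = 3293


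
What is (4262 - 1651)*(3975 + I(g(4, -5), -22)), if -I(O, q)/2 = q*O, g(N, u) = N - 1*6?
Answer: 10148957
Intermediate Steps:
g(N, u) = -6 + N (g(N, u) = N - 6 = -6 + N)
I(O, q) = -2*O*q (I(O, q) = -2*q*O = -2*O*q)
(4262 - 1651)*(3975 + I(g(4, -5), -22)) = (4262 - 1651)*(3975 - 2*(-6 + 4)*(-22)) = 2611*(3975 - 2*(-2)*(-22)) = 2611*(3975 - 88) = 2611*3887 = 10148957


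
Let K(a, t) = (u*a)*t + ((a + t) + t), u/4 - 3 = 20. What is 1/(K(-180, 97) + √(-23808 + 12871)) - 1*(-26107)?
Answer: 67361776819785005/2580218976573 - I*√10937/2580218976573 ≈ 26107.0 - 4.0531e-11*I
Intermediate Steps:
u = 92 (u = 12 + 4*20 = 12 + 80 = 92)
K(a, t) = a + 2*t + 92*a*t (K(a, t) = (92*a)*t + ((a + t) + t) = 92*a*t + (a + 2*t) = a + 2*t + 92*a*t)
1/(K(-180, 97) + √(-23808 + 12871)) - 1*(-26107) = 1/((-180 + 2*97 + 92*(-180)*97) + √(-23808 + 12871)) - 1*(-26107) = 1/((-180 + 194 - 1606320) + √(-10937)) + 26107 = 1/(-1606306 + I*√10937) + 26107 = 26107 + 1/(-1606306 + I*√10937)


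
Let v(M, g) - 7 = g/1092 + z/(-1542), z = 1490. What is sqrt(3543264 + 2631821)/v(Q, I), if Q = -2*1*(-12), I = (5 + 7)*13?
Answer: 5397*sqrt(6175085)/33335 ≈ 402.32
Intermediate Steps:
I = 156 (I = 12*13 = 156)
Q = 24 (Q = -2*(-12) = 24)
v(M, g) = 4652/771 + g/1092 (v(M, g) = 7 + (g/1092 + 1490/(-1542)) = 7 + (g*(1/1092) + 1490*(-1/1542)) = 7 + (g/1092 - 745/771) = 7 + (-745/771 + g/1092) = 4652/771 + g/1092)
sqrt(3543264 + 2631821)/v(Q, I) = sqrt(3543264 + 2631821)/(4652/771 + (1/1092)*156) = sqrt(6175085)/(4652/771 + 1/7) = sqrt(6175085)/(33335/5397) = sqrt(6175085)*(5397/33335) = 5397*sqrt(6175085)/33335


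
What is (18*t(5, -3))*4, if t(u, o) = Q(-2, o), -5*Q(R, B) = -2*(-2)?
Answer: -288/5 ≈ -57.600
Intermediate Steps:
Q(R, B) = -⅘ (Q(R, B) = -(-2)*(-2)/5 = -⅕*4 = -⅘)
t(u, o) = -⅘
(18*t(5, -3))*4 = (18*(-⅘))*4 = -72/5*4 = -288/5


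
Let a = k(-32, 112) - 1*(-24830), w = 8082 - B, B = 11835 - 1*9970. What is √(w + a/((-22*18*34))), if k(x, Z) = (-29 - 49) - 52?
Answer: √7824172378/1122 ≈ 78.836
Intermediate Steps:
B = 1865 (B = 11835 - 9970 = 1865)
k(x, Z) = -130 (k(x, Z) = -78 - 52 = -130)
w = 6217 (w = 8082 - 1*1865 = 8082 - 1865 = 6217)
a = 24700 (a = -130 - 1*(-24830) = -130 + 24830 = 24700)
√(w + a/((-22*18*34))) = √(6217 + 24700/((-22*18*34))) = √(6217 + 24700/((-396*34))) = √(6217 + 24700/(-13464)) = √(6217 + 24700*(-1/13464)) = √(6217 - 6175/3366) = √(20920247/3366) = √7824172378/1122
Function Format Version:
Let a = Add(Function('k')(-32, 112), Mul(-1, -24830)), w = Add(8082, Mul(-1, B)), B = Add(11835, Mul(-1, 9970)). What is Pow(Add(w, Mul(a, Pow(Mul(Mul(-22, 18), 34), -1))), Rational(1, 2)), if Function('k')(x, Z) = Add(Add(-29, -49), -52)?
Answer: Mul(Rational(1, 1122), Pow(7824172378, Rational(1, 2))) ≈ 78.836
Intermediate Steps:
B = 1865 (B = Add(11835, -9970) = 1865)
Function('k')(x, Z) = -130 (Function('k')(x, Z) = Add(-78, -52) = -130)
w = 6217 (w = Add(8082, Mul(-1, 1865)) = Add(8082, -1865) = 6217)
a = 24700 (a = Add(-130, Mul(-1, -24830)) = Add(-130, 24830) = 24700)
Pow(Add(w, Mul(a, Pow(Mul(Mul(-22, 18), 34), -1))), Rational(1, 2)) = Pow(Add(6217, Mul(24700, Pow(Mul(Mul(-22, 18), 34), -1))), Rational(1, 2)) = Pow(Add(6217, Mul(24700, Pow(Mul(-396, 34), -1))), Rational(1, 2)) = Pow(Add(6217, Mul(24700, Pow(-13464, -1))), Rational(1, 2)) = Pow(Add(6217, Mul(24700, Rational(-1, 13464))), Rational(1, 2)) = Pow(Add(6217, Rational(-6175, 3366)), Rational(1, 2)) = Pow(Rational(20920247, 3366), Rational(1, 2)) = Mul(Rational(1, 1122), Pow(7824172378, Rational(1, 2)))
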